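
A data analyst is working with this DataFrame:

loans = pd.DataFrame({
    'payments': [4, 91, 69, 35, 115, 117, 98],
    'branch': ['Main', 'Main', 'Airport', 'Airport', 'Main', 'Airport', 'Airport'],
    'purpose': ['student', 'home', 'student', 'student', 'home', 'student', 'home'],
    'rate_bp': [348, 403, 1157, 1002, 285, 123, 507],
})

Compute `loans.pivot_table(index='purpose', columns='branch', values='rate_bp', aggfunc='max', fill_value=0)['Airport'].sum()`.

pivot: rows=purpose, cols=branch, max(rate_bp):
branch   Airport  Main
purpose               
home         507   403
student     1157   348
Taking the sum of column 'Airport' gives 1664.

1664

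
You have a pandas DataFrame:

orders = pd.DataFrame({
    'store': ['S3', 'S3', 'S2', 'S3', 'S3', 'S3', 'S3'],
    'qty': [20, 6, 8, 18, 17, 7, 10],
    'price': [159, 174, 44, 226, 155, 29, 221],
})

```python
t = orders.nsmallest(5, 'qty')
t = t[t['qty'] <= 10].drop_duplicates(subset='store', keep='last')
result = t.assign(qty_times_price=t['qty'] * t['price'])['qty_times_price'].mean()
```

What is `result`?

1281.0

take 5 rows with smallest qty:
  store  qty  price
1    S3    6    174
5    S3    7     29
2    S2    8     44
6    S3   10    221
4    S3   17    155
filter rows where qty <= 10:
  store  qty  price
1    S3    6    174
5    S3    7     29
2    S2    8     44
6    S3   10    221
drop duplicate store (keep=last):
  store  qty  price
2    S2    8     44
6    S3   10    221
add column qty_times_price = t['qty'] * t['price']:
  store  qty  price  qty_times_price
2    S2    8     44              352
6    S3   10    221             2210
So mean() = 1281.0.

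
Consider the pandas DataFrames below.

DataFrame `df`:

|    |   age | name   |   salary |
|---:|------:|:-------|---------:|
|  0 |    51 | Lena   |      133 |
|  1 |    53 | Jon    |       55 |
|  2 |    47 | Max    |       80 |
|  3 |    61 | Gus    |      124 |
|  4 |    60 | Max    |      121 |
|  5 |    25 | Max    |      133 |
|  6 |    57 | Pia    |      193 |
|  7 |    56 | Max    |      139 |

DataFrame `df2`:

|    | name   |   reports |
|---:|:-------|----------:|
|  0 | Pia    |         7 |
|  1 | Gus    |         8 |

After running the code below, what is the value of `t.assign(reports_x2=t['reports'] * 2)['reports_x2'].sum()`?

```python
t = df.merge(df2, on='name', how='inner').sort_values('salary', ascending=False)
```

30

merge on 'name' (how='inner') → 2 rows:
   age name  salary  reports
0   61  Gus     124        8
1   57  Pia     193        7
sort by salary descending:
   age name  salary  reports
1   57  Pia     193        7
0   61  Gus     124        8
add column reports_x2 = t['reports'] * 2:
   age name  salary  reports  reports_x2
1   57  Pia     193        7          14
0   61  Gus     124        8          16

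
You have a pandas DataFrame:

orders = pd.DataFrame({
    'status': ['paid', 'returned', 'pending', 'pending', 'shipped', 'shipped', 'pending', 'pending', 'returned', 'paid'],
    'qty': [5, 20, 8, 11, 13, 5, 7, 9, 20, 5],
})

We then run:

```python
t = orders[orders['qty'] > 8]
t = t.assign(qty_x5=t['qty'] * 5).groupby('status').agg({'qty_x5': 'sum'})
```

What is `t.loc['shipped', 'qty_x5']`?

65

filter rows where qty > 8:
     status  qty
1  returned   20
3   pending   11
4   shipped   13
7   pending    9
8  returned   20
add column qty_x5 = t['qty'] * 5:
     status  qty  qty_x5
1  returned   20     100
3   pending   11      55
4   shipped   13      65
7   pending    9      45
8  returned   20     100
group by status, sum of qty_x5:
          qty_x5
status          
pending      100
returned     200
shipped       65
The value at row 'shipped', column 'qty_x5' is 65.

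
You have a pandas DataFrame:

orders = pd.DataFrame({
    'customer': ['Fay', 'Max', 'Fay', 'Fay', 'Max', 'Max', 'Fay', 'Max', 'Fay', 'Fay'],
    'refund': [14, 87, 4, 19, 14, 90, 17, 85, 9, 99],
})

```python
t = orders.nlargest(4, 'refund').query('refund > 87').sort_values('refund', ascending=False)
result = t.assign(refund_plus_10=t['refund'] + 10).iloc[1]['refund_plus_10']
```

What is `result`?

100

take 4 rows with largest refund:
  customer  refund
9      Fay      99
5      Max      90
1      Max      87
7      Max      85
filter rows where refund > 87:
  customer  refund
9      Fay      99
5      Max      90
sort by refund descending:
  customer  refund
9      Fay      99
5      Max      90
add column refund_plus_10 = t['refund'] + 10:
  customer  refund  refund_plus_10
9      Fay      99             109
5      Max      90             100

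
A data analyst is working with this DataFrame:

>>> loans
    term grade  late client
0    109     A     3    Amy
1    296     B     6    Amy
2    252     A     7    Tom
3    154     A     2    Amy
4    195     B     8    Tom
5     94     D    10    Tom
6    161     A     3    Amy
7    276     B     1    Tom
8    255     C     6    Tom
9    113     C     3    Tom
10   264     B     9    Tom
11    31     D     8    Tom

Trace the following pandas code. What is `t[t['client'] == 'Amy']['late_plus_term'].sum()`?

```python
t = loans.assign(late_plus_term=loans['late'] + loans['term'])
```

add column late_plus_term = loans['late'] + loans['term']:
    term grade  late client  late_plus_term
0    109     A     3    Amy             112
1    296     B     6    Amy             302
2    252     A     7    Tom             259
3    154     A     2    Amy             156
4    195     B     8    Tom             203
5     94     D    10    Tom             104
6    161     A     3    Amy             164
7    276     B     1    Tom             277
8    255     C     6    Tom             261
9    113     C     3    Tom             116
10   264     B     9    Tom             273
11    31     D     8    Tom              39
filter rows where client == 'Amy':
   term grade  late client  late_plus_term
0   109     A     3    Amy             112
1   296     B     6    Amy             302
3   154     A     2    Amy             156
6   161     A     3    Amy             164
sum of column 'late_plus_term' → 734

734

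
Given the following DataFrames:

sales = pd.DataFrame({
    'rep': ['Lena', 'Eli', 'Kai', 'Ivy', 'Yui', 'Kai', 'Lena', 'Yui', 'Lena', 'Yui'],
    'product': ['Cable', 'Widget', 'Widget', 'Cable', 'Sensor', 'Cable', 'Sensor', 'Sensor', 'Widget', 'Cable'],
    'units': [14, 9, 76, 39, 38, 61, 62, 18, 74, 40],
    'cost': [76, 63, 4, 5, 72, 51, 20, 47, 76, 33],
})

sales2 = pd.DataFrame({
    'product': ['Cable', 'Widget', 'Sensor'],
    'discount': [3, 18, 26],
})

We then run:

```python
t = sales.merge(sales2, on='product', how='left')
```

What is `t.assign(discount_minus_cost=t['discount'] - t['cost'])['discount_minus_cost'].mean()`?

-30.3

merge on 'product' (how='left') → 10 rows:
    rep product  units  cost  discount
0  Lena   Cable     14    76         3
1   Eli  Widget      9    63        18
2   Kai  Widget     76     4        18
3   Ivy   Cable     39     5         3
4   Yui  Sensor     38    72        26
5   Kai   Cable     61    51         3
6  Lena  Sensor     62    20        26
7   Yui  Sensor     18    47        26
8  Lena  Widget     74    76        18
9   Yui   Cable     40    33         3
add column discount_minus_cost = t['discount'] - t['cost']:
    rep product  units  cost  discount  discount_minus_cost
0  Lena   Cable     14    76         3                  -73
1   Eli  Widget      9    63        18                  -45
2   Kai  Widget     76     4        18                   14
3   Ivy   Cable     39     5         3                   -2
4   Yui  Sensor     38    72        26                  -46
5   Kai   Cable     61    51         3                  -48
6  Lena  Sensor     62    20        26                    6
7   Yui  Sensor     18    47        26                  -21
8  Lena  Widget     74    76        18                  -58
9   Yui   Cable     40    33         3                  -30
Finally, mean of column 'discount_minus_cost' = -30.3.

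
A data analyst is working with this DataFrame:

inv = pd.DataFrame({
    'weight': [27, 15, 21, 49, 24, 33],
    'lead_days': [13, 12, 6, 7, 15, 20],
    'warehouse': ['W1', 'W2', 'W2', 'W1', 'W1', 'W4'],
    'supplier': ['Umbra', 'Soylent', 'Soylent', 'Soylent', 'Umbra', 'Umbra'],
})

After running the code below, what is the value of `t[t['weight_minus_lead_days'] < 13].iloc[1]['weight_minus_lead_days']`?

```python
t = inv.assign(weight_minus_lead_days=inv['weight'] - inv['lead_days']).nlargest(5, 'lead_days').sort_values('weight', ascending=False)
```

add column weight_minus_lead_days = inv['weight'] - inv['lead_days']:
   weight  lead_days warehouse supplier  weight_minus_lead_days
0      27         13        W1    Umbra                      14
1      15         12        W2  Soylent                       3
2      21          6        W2  Soylent                      15
3      49          7        W1  Soylent                      42
4      24         15        W1    Umbra                       9
5      33         20        W4    Umbra                      13
take 5 rows with largest lead_days:
   weight  lead_days warehouse supplier  weight_minus_lead_days
5      33         20        W4    Umbra                      13
4      24         15        W1    Umbra                       9
0      27         13        W1    Umbra                      14
1      15         12        W2  Soylent                       3
3      49          7        W1  Soylent                      42
sort by weight descending:
   weight  lead_days warehouse supplier  weight_minus_lead_days
3      49          7        W1  Soylent                      42
5      33         20        W4    Umbra                      13
0      27         13        W1    Umbra                      14
4      24         15        W1    Umbra                       9
1      15         12        W2  Soylent                       3
filter rows where weight_minus_lead_days < 13:
   weight  lead_days warehouse supplier  weight_minus_lead_days
4      24         15        W1    Umbra                       9
1      15         12        W2  Soylent                       3
The value at position 1, column 'weight_minus_lead_days' is 3.

3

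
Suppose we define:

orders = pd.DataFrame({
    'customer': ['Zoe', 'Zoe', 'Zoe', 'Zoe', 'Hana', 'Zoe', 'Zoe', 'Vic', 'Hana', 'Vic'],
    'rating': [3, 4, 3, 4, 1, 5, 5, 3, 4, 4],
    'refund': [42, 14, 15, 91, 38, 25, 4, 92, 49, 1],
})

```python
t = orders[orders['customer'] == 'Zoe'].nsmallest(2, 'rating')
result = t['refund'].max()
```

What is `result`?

42

filter rows where customer == 'Zoe':
  customer  rating  refund
0      Zoe       3      42
1      Zoe       4      14
2      Zoe       3      15
3      Zoe       4      91
5      Zoe       5      25
6      Zoe       5       4
take 2 rows with smallest rating:
  customer  rating  refund
0      Zoe       3      42
2      Zoe       3      15
The max of column 'refund' is 42.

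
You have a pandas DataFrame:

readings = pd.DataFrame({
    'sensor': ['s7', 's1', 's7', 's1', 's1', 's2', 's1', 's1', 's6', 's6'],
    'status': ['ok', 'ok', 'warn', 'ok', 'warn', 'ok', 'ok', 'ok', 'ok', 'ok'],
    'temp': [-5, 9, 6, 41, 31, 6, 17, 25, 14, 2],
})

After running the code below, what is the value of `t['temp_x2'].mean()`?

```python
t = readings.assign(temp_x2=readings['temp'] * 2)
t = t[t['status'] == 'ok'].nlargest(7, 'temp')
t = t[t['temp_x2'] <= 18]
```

add column temp_x2 = readings['temp'] * 2:
  sensor status  temp  temp_x2
0     s7     ok    -5      -10
1     s1     ok     9       18
2     s7   warn     6       12
3     s1     ok    41       82
4     s1   warn    31       62
5     s2     ok     6       12
6     s1     ok    17       34
7     s1     ok    25       50
8     s6     ok    14       28
9     s6     ok     2        4
filter rows where status == 'ok':
  sensor status  temp  temp_x2
0     s7     ok    -5      -10
1     s1     ok     9       18
3     s1     ok    41       82
5     s2     ok     6       12
6     s1     ok    17       34
7     s1     ok    25       50
8     s6     ok    14       28
9     s6     ok     2        4
take 7 rows with largest temp:
  sensor status  temp  temp_x2
3     s1     ok    41       82
7     s1     ok    25       50
6     s1     ok    17       34
8     s6     ok    14       28
1     s1     ok     9       18
5     s2     ok     6       12
9     s6     ok     2        4
filter rows where temp_x2 <= 18:
  sensor status  temp  temp_x2
1     s1     ok     9       18
5     s2     ok     6       12
9     s6     ok     2        4
Reading off the mean of column 'temp_x2', we get 11.3333333333.

11.3333333333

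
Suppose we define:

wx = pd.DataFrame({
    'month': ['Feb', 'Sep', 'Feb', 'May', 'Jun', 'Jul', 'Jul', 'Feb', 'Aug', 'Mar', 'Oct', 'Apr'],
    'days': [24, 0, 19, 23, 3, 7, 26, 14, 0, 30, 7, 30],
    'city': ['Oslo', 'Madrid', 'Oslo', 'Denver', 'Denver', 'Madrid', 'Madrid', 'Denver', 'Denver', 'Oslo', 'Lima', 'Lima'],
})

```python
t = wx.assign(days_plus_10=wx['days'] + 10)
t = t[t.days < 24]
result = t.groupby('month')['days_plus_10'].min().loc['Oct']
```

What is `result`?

17

add column days_plus_10 = wx['days'] + 10:
   month  days    city  days_plus_10
0    Feb    24    Oslo            34
1    Sep     0  Madrid            10
2    Feb    19    Oslo            29
3    May    23  Denver            33
4    Jun     3  Denver            13
5    Jul     7  Madrid            17
6    Jul    26  Madrid            36
7    Feb    14  Denver            24
8    Aug     0  Denver            10
9    Mar    30    Oslo            40
10   Oct     7    Lima            17
11   Apr    30    Lima            40
filter rows where days < 24:
   month  days    city  days_plus_10
1    Sep     0  Madrid            10
2    Feb    19    Oslo            29
3    May    23  Denver            33
4    Jun     3  Denver            13
5    Jul     7  Madrid            17
7    Feb    14  Denver            24
8    Aug     0  Denver            10
10   Oct     7    Lima            17
group by month, min of days_plus_10:
month
Aug    10
Feb    24
Jul    17
Jun    13
May    33
Oct    17
Sep    10
Name: days_plus_10, dtype: int64
Reading off the value at index 'Oct', we get 17.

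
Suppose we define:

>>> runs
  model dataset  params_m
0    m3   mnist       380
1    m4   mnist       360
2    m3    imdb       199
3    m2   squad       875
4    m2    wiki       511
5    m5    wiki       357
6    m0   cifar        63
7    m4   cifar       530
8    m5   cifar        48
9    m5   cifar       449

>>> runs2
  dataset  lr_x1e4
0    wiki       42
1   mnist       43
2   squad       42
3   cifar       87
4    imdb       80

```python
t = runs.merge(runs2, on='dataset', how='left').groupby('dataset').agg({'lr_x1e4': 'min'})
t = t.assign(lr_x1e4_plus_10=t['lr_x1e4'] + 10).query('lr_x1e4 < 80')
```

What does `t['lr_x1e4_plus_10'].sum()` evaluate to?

157

merge on 'dataset' (how='left') → 10 rows:
  model dataset  params_m  lr_x1e4
0    m3   mnist       380       43
1    m4   mnist       360       43
2    m3    imdb       199       80
3    m2   squad       875       42
4    m2    wiki       511       42
5    m5    wiki       357       42
6    m0   cifar        63       87
7    m4   cifar       530       87
8    m5   cifar        48       87
9    m5   cifar       449       87
group by dataset, min of lr_x1e4:
         lr_x1e4
dataset         
cifar         87
imdb          80
mnist         43
squad         42
wiki          42
add column lr_x1e4_plus_10 = t['lr_x1e4'] + 10:
         lr_x1e4  lr_x1e4_plus_10
dataset                          
cifar         87               97
imdb          80               90
mnist         43               53
squad         42               52
wiki          42               52
filter rows where lr_x1e4 < 80:
         lr_x1e4  lr_x1e4_plus_10
dataset                          
mnist         43               53
squad         42               52
wiki          42               52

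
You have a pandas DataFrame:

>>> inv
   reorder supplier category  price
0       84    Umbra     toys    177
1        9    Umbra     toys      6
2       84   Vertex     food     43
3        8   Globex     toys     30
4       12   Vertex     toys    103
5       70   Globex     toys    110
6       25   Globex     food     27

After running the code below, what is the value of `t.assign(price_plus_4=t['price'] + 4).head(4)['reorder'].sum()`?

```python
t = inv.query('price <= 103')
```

filter rows where price <= 103:
   reorder supplier category  price
1        9    Umbra     toys      6
2       84   Vertex     food     43
3        8   Globex     toys     30
4       12   Vertex     toys    103
6       25   Globex     food     27
add column price_plus_4 = t['price'] + 4:
   reorder supplier category  price  price_plus_4
1        9    Umbra     toys      6            10
2       84   Vertex     food     43            47
3        8   Globex     toys     30            34
4       12   Vertex     toys    103           107
6       25   Globex     food     27            31
take first 4 rows:
   reorder supplier category  price  price_plus_4
1        9    Umbra     toys      6            10
2       84   Vertex     food     43            47
3        8   Globex     toys     30            34
4       12   Vertex     toys    103           107
Hence 113.

113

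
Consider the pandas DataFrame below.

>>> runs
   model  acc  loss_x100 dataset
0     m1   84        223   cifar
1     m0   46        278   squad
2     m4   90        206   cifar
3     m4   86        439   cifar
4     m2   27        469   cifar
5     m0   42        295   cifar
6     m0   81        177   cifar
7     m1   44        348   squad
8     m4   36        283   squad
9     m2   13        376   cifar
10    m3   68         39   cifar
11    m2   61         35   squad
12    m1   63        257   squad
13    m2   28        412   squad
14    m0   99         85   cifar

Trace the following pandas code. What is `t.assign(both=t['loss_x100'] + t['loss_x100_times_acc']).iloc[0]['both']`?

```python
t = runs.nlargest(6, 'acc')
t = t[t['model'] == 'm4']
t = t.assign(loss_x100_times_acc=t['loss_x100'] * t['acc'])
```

18746

take 6 rows with largest acc:
   model  acc  loss_x100 dataset
14    m0   99         85   cifar
2     m4   90        206   cifar
3     m4   86        439   cifar
0     m1   84        223   cifar
6     m0   81        177   cifar
10    m3   68         39   cifar
filter rows where model == 'm4':
  model  acc  loss_x100 dataset
2    m4   90        206   cifar
3    m4   86        439   cifar
add column loss_x100_times_acc = t['loss_x100'] * t['acc']:
  model  acc  loss_x100 dataset  loss_x100_times_acc
2    m4   90        206   cifar                18540
3    m4   86        439   cifar                37754
add column both = t['loss_x100'] + t['loss_x100_times_acc']:
  model  acc  loss_x100 dataset  loss_x100_times_acc   both
2    m4   90        206   cifar                18540  18746
3    m4   86        439   cifar                37754  38193
The value at position 0, column 'both' is 18746.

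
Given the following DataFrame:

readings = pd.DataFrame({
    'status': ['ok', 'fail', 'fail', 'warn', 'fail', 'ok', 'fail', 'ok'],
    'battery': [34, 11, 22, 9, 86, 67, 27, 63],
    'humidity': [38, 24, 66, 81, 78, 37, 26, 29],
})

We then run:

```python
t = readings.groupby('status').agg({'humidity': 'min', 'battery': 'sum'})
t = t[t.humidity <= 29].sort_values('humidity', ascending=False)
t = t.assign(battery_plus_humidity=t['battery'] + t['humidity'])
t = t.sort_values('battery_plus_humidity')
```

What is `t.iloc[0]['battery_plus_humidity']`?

170

group by status: min(humidity), sum(battery):
        humidity  battery
status                   
fail          24      146
ok            29      164
warn          81        9
filter rows where humidity <= 29:
        humidity  battery
status                   
fail          24      146
ok            29      164
sort by humidity descending:
        humidity  battery
status                   
ok            29      164
fail          24      146
add column battery_plus_humidity = t['battery'] + t['humidity']:
        humidity  battery  battery_plus_humidity
status                                          
ok            29      164                    193
fail          24      146                    170
sort by battery_plus_humidity:
        humidity  battery  battery_plus_humidity
status                                          
fail          24      146                    170
ok            29      164                    193
Finally, value at position 0, column 'battery_plus_humidity' = 170.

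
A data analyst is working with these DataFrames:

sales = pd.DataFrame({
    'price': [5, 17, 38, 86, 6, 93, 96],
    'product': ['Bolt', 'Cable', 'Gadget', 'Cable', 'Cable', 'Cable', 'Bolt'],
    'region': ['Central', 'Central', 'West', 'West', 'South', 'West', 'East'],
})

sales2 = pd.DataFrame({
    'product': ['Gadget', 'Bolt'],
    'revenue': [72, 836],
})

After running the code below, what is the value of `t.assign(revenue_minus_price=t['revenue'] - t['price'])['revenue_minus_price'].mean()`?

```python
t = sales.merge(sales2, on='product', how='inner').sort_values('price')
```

535.0

merge on 'product' (how='inner') → 3 rows:
   price product   region  revenue
0      5    Bolt  Central      836
1     38  Gadget     West       72
2     96    Bolt     East      836
sort by price:
   price product   region  revenue
0      5    Bolt  Central      836
1     38  Gadget     West       72
2     96    Bolt     East      836
add column revenue_minus_price = t['revenue'] - t['price']:
   price product   region  revenue  revenue_minus_price
0      5    Bolt  Central      836                  831
1     38  Gadget     West       72                   34
2     96    Bolt     East      836                  740
mean of column 'revenue_minus_price' → 535.0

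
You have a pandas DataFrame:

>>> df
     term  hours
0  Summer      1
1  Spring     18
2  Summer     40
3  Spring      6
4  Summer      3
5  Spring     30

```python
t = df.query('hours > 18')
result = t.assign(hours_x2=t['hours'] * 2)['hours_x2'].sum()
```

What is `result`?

140

filter rows where hours > 18:
     term  hours
2  Summer     40
5  Spring     30
add column hours_x2 = t['hours'] * 2:
     term  hours  hours_x2
2  Summer     40        80
5  Spring     30        60
Finally, sum of column 'hours_x2' = 140.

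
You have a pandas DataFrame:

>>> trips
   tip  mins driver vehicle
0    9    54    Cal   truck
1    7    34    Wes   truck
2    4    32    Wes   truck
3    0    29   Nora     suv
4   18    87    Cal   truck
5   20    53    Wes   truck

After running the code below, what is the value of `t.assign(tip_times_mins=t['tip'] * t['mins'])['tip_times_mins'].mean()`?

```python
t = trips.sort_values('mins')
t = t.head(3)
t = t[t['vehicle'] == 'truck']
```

sort by mins:
   tip  mins driver vehicle
3    0    29   Nora     suv
2    4    32    Wes   truck
1    7    34    Wes   truck
5   20    53    Wes   truck
0    9    54    Cal   truck
4   18    87    Cal   truck
take first 3 rows:
   tip  mins driver vehicle
3    0    29   Nora     suv
2    4    32    Wes   truck
1    7    34    Wes   truck
filter rows where vehicle == 'truck':
   tip  mins driver vehicle
2    4    32    Wes   truck
1    7    34    Wes   truck
add column tip_times_mins = t['tip'] * t['mins']:
   tip  mins driver vehicle  tip_times_mins
2    4    32    Wes   truck             128
1    7    34    Wes   truck             238
Hence 183.0.

183.0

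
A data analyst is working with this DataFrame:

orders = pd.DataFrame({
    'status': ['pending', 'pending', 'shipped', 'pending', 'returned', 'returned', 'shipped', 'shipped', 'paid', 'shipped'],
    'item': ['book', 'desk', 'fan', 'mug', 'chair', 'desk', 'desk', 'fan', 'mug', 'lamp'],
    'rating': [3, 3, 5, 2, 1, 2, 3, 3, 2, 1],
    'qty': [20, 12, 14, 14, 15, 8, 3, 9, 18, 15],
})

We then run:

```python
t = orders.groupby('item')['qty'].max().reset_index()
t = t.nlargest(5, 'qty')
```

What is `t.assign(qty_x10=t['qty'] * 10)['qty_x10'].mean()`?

164.0

group by item, max of qty:
item
book     20
chair    15
desk     12
fan      14
lamp     15
mug      18
Name: qty, dtype: int64
reset_index():
    item  qty
0   book   20
1  chair   15
2   desk   12
3    fan   14
4   lamp   15
5    mug   18
take 5 rows with largest qty:
    item  qty
0   book   20
5    mug   18
1  chair   15
4   lamp   15
3    fan   14
add column qty_x10 = t['qty'] * 10:
    item  qty  qty_x10
0   book   20      200
5    mug   18      180
1  chair   15      150
4   lamp   15      150
3    fan   14      140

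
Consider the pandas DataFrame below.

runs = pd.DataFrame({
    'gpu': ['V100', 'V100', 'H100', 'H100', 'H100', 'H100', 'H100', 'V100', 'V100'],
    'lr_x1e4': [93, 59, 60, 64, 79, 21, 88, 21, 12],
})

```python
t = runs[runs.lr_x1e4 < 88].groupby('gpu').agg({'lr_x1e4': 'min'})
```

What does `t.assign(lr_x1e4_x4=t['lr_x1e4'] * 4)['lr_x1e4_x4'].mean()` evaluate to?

filter rows where lr_x1e4 < 88:
    gpu  lr_x1e4
1  V100       59
2  H100       60
3  H100       64
4  H100       79
5  H100       21
7  V100       21
8  V100       12
group by gpu, min of lr_x1e4:
      lr_x1e4
gpu          
H100       21
V100       12
add column lr_x1e4_x4 = t['lr_x1e4'] * 4:
      lr_x1e4  lr_x1e4_x4
gpu                      
H100       21          84
V100       12          48

66.0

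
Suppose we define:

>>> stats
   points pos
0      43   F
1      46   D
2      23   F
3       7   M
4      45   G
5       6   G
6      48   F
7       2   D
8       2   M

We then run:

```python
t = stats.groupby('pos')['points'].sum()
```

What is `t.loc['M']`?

9

group by pos, sum of points:
pos
D     48
F    114
G     51
M      9
Name: points, dtype: int64
So loc['M'] = 9.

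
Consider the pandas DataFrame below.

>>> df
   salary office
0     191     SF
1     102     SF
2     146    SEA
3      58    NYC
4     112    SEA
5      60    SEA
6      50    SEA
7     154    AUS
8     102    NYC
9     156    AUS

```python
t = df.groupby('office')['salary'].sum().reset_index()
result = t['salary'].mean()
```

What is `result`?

282.75

group by office, sum of salary:
office
AUS    310
NYC    160
SEA    368
SF     293
Name: salary, dtype: int64
reset_index():
  office  salary
0    AUS     310
1    NYC     160
2    SEA     368
3     SF     293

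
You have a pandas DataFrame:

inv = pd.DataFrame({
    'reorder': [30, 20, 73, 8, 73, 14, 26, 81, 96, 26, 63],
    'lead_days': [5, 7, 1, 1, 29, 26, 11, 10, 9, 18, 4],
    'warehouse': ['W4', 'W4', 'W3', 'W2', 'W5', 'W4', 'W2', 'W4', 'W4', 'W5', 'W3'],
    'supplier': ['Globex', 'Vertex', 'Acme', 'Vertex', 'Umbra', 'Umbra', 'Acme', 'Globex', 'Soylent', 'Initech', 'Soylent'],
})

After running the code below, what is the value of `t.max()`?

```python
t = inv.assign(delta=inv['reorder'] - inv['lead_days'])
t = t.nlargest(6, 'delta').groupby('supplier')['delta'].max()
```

87

add column delta = inv['reorder'] - inv['lead_days']:
    reorder  lead_days warehouse supplier  delta
0        30          5        W4   Globex     25
1        20          7        W4   Vertex     13
2        73          1        W3     Acme     72
3         8          1        W2   Vertex      7
4        73         29        W5    Umbra     44
5        14         26        W4    Umbra    -12
6        26         11        W2     Acme     15
7        81         10        W4   Globex     71
8        96          9        W4  Soylent     87
9        26         18        W5  Initech      8
10       63          4        W3  Soylent     59
take 6 rows with largest delta:
    reorder  lead_days warehouse supplier  delta
8        96          9        W4  Soylent     87
2        73          1        W3     Acme     72
7        81         10        W4   Globex     71
10       63          4        W3  Soylent     59
4        73         29        W5    Umbra     44
0        30          5        W4   Globex     25
group by supplier, max of delta:
supplier
Acme       72
Globex     71
Soylent    87
Umbra      44
Name: delta, dtype: int64
Reading off the max of the resulting series, we get 87.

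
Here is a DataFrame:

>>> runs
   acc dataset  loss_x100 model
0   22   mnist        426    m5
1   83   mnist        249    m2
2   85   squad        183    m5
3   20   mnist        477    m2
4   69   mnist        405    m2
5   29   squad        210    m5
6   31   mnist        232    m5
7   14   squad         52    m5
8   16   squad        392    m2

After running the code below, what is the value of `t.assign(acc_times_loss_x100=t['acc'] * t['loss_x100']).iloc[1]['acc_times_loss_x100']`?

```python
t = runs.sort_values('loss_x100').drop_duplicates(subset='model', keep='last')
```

9540

sort by loss_x100:
   acc dataset  loss_x100 model
7   14   squad         52    m5
2   85   squad        183    m5
5   29   squad        210    m5
6   31   mnist        232    m5
1   83   mnist        249    m2
8   16   squad        392    m2
4   69   mnist        405    m2
0   22   mnist        426    m5
3   20   mnist        477    m2
drop duplicate model (keep=last):
   acc dataset  loss_x100 model
0   22   mnist        426    m5
3   20   mnist        477    m2
add column acc_times_loss_x100 = t['acc'] * t['loss_x100']:
   acc dataset  loss_x100 model  acc_times_loss_x100
0   22   mnist        426    m5                 9372
3   20   mnist        477    m2                 9540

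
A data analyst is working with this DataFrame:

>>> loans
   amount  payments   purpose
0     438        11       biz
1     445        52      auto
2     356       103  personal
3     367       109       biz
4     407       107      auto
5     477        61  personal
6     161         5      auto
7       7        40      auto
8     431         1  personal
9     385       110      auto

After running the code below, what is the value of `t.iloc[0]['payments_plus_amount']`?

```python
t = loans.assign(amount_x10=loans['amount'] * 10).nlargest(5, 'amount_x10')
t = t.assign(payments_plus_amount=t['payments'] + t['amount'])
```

538

add column amount_x10 = loans['amount'] * 10:
   amount  payments   purpose  amount_x10
0     438        11       biz        4380
1     445        52      auto        4450
2     356       103  personal        3560
3     367       109       biz        3670
4     407       107      auto        4070
5     477        61  personal        4770
6     161         5      auto        1610
7       7        40      auto          70
8     431         1  personal        4310
9     385       110      auto        3850
take 5 rows with largest amount_x10:
   amount  payments   purpose  amount_x10
5     477        61  personal        4770
1     445        52      auto        4450
0     438        11       biz        4380
8     431         1  personal        4310
4     407       107      auto        4070
add column payments_plus_amount = t['payments'] + t['amount']:
   amount  payments   purpose  amount_x10  payments_plus_amount
5     477        61  personal        4770                   538
1     445        52      auto        4450                   497
0     438        11       biz        4380                   449
8     431         1  personal        4310                   432
4     407       107      auto        4070                   514
Taking the value at position 0, column 'payments_plus_amount' gives 538.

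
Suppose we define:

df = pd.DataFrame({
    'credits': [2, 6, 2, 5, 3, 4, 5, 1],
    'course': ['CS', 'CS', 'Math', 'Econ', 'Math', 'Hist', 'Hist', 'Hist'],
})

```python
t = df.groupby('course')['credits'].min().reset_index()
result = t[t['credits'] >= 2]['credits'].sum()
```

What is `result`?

9

group by course, min of credits:
course
CS      2
Econ    5
Hist    1
Math    2
Name: credits, dtype: int64
reset_index():
  course  credits
0     CS        2
1   Econ        5
2   Hist        1
3   Math        2
filter rows where credits >= 2:
  course  credits
0     CS        2
1   Econ        5
3   Math        2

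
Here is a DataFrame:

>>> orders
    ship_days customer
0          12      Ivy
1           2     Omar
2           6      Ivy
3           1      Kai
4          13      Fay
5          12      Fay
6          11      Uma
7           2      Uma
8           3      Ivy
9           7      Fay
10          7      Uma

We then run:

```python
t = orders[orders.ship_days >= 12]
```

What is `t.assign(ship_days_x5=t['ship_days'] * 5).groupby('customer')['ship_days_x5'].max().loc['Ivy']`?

60

filter rows where ship_days >= 12:
   ship_days customer
0         12      Ivy
4         13      Fay
5         12      Fay
add column ship_days_x5 = t['ship_days'] * 5:
   ship_days customer  ship_days_x5
0         12      Ivy            60
4         13      Fay            65
5         12      Fay            60
group by customer, max of ship_days_x5:
customer
Fay    65
Ivy    60
Name: ship_days_x5, dtype: int64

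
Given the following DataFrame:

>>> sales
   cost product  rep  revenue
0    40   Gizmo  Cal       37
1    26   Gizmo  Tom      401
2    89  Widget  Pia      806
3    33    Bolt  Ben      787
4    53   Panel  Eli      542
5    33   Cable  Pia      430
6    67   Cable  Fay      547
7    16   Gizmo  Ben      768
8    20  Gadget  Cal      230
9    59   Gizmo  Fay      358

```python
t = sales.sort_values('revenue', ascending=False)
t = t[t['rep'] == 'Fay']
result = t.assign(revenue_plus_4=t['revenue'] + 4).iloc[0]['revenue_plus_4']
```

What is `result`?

sort by revenue descending:
   cost product  rep  revenue
2    89  Widget  Pia      806
3    33    Bolt  Ben      787
7    16   Gizmo  Ben      768
6    67   Cable  Fay      547
4    53   Panel  Eli      542
5    33   Cable  Pia      430
1    26   Gizmo  Tom      401
9    59   Gizmo  Fay      358
8    20  Gadget  Cal      230
0    40   Gizmo  Cal       37
filter rows where rep == 'Fay':
   cost product  rep  revenue
6    67   Cable  Fay      547
9    59   Gizmo  Fay      358
add column revenue_plus_4 = t['revenue'] + 4:
   cost product  rep  revenue  revenue_plus_4
6    67   Cable  Fay      547             551
9    59   Gizmo  Fay      358             362
value at position 0, column 'revenue_plus_4' → 551

551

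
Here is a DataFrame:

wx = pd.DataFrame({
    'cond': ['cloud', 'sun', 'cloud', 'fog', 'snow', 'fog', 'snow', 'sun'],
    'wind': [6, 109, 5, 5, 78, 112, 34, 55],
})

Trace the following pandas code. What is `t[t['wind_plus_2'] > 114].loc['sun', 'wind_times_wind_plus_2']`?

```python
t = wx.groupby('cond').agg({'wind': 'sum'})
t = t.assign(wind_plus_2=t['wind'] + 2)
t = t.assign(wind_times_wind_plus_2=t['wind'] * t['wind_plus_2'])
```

27224

group by cond, sum of wind:
       wind
cond       
cloud    11
fog     117
snow    112
sun     164
add column wind_plus_2 = t['wind'] + 2:
       wind  wind_plus_2
cond                    
cloud    11           13
fog     117          119
snow    112          114
sun     164          166
add column wind_times_wind_plus_2 = t['wind'] * t['wind_plus_2']:
       wind  wind_plus_2  wind_times_wind_plus_2
cond                                            
cloud    11           13                     143
fog     117          119                   13923
snow    112          114                   12768
sun     164          166                   27224
filter rows where wind_plus_2 > 114:
      wind  wind_plus_2  wind_times_wind_plus_2
cond                                           
fog    117          119                   13923
sun    164          166                   27224
Then the value at row 'sun', column 'wind_times_wind_plus_2': 27224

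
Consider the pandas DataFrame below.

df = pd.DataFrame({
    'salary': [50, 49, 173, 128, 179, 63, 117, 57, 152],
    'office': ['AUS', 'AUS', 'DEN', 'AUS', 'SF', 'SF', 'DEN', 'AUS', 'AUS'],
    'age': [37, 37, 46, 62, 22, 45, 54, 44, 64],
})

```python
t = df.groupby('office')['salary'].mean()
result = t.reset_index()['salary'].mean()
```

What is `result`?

group by office, mean of salary:
office
AUS     87.2
DEN    145.0
SF     121.0
Name: salary, dtype: float64
reset_index():
  office  salary
0    AUS    87.2
1    DEN   145.0
2     SF   121.0
Then the mean of column 'salary': 117.733333333

117.733333333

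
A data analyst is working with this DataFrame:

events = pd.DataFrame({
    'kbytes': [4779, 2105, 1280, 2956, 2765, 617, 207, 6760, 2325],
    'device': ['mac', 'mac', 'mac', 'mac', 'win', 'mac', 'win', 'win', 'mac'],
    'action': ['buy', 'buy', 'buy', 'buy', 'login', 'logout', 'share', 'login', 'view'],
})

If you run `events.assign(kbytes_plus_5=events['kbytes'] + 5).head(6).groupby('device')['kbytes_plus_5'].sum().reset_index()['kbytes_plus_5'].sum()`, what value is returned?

add column kbytes_plus_5 = events['kbytes'] + 5:
   kbytes device  action  kbytes_plus_5
0    4779    mac     buy           4784
1    2105    mac     buy           2110
2    1280    mac     buy           1285
3    2956    mac     buy           2961
4    2765    win   login           2770
5     617    mac  logout            622
6     207    win   share            212
7    6760    win   login           6765
8    2325    mac    view           2330
take first 6 rows:
   kbytes device  action  kbytes_plus_5
0    4779    mac     buy           4784
1    2105    mac     buy           2110
2    1280    mac     buy           1285
3    2956    mac     buy           2961
4    2765    win   login           2770
5     617    mac  logout            622
group by device, sum of kbytes_plus_5:
device
mac    11762
win     2770
Name: kbytes_plus_5, dtype: int64
reset_index():
  device  kbytes_plus_5
0    mac          11762
1    win           2770
So sum() = 14532.

14532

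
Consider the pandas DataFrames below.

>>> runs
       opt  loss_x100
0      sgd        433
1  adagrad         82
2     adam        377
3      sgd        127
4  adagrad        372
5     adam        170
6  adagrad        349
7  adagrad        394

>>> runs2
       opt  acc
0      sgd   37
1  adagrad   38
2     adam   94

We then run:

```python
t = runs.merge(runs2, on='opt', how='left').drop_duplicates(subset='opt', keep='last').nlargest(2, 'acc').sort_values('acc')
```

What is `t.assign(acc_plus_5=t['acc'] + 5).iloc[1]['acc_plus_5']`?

99

merge on 'opt' (how='left') → 8 rows:
       opt  loss_x100  acc
0      sgd        433   37
1  adagrad         82   38
2     adam        377   94
3      sgd        127   37
4  adagrad        372   38
5     adam        170   94
6  adagrad        349   38
7  adagrad        394   38
drop duplicate opt (keep=last):
       opt  loss_x100  acc
3      sgd        127   37
5     adam        170   94
7  adagrad        394   38
take 2 rows with largest acc:
       opt  loss_x100  acc
5     adam        170   94
7  adagrad        394   38
sort by acc:
       opt  loss_x100  acc
7  adagrad        394   38
5     adam        170   94
add column acc_plus_5 = t['acc'] + 5:
       opt  loss_x100  acc  acc_plus_5
7  adagrad        394   38          43
5     adam        170   94          99
Reading off the value at position 1, column 'acc_plus_5', we get 99.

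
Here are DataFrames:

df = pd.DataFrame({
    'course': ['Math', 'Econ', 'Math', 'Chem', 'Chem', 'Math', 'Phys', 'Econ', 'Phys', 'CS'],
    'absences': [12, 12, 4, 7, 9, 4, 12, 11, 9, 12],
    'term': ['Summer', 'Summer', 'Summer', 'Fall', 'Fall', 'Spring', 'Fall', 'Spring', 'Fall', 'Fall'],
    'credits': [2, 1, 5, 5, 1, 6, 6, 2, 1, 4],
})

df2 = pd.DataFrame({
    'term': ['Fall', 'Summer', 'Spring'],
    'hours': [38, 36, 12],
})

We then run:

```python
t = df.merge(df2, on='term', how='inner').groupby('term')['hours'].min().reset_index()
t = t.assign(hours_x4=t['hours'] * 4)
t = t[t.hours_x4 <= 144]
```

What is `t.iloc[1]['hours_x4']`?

144

merge on 'term' (how='inner') → 10 rows:
  course  absences    term  credits  hours
0   Math        12  Summer        2     36
1   Econ        12  Summer        1     36
2   Math         4  Summer        5     36
3   Chem         7    Fall        5     38
4   Chem         9    Fall        1     38
5   Math         4  Spring        6     12
6   Phys        12    Fall        6     38
7   Econ        11  Spring        2     12
8   Phys         9    Fall        1     38
9     CS        12    Fall        4     38
group by term, min of hours:
term
Fall      38
Spring    12
Summer    36
Name: hours, dtype: int64
reset_index():
     term  hours
0    Fall     38
1  Spring     12
2  Summer     36
add column hours_x4 = t['hours'] * 4:
     term  hours  hours_x4
0    Fall     38       152
1  Spring     12        48
2  Summer     36       144
filter rows where hours_x4 <= 144:
     term  hours  hours_x4
1  Spring     12        48
2  Summer     36       144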